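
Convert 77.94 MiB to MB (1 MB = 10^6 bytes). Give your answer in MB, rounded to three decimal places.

81.726 MB

77.94 MiB × 1,048,576 bytes/MiB = 81,726,013.44 bytes
1 MB = 10^6 bytes = 1,000,000 bytes
81,726,013.44 / 1,000,000 = 81.726 MB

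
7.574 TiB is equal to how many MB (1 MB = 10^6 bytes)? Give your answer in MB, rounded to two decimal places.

8,327,701.07 MB

7.574 TiB × 1,099,511,627,776 bytes/TiB = 8,327,701,068,775.424 bytes
1 MB = 1,000,000 bytes
8,327,701,068,775.424 / 1,000,000 = 8,327,701.07 MB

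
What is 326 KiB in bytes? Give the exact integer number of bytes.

326 × 1,024 = 333,824 bytes  (1 KiB = 2^10 bytes)

333,824 bytes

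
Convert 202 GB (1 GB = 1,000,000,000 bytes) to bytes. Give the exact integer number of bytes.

202,000,000,000 bytes

202 × 1,000,000,000 = 202,000,000,000 bytes  (1 GB = 10^9 bytes)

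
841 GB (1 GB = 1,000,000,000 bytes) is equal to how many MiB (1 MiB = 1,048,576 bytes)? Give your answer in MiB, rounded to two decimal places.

802,040.10 MiB

841 GB = 841 × 10^9 bytes = 841,000,000,000 bytes
1 MiB = 1,048,576 bytes
841,000,000,000 / 1,048,576 = 802,040.10 MiB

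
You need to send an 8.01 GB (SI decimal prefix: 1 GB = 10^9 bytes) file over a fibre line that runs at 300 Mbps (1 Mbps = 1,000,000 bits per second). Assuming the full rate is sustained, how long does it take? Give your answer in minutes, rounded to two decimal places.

3.56 minutes

8.01 GB = 8,010,000,000 bytes = 64,080,000,000 bits
300 Mbps = 300,000,000 bits/s
time = 64,080,000,000 / 300,000,000 = 213.600 s
213.600 s / 60 = 3.56 minutes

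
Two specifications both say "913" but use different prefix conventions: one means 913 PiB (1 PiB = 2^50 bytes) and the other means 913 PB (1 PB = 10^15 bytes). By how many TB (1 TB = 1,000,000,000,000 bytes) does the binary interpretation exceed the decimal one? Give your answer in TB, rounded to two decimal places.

913 PiB = 913 × 1,125,899,906,842,624 = 1,027,946,614,947,315,712 bytes
913 PB = 913 × 1,000,000,000,000,000 = 913,000,000,000,000,000 bytes
difference = 114,946,614,947,315,712 bytes
114,946,614,947,315,712 / 1,000,000,000,000 = 114,946.61 TB

114,946.61 TB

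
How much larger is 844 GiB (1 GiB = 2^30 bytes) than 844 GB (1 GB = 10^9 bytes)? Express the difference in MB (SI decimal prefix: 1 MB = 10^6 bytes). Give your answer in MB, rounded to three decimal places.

844 GiB = 844 × 1,073,741,824 = 906,238,099,456 bytes
844 GB = 844 × 1,000,000,000 = 844,000,000,000 bytes
difference = 62,238,099,456 bytes
62,238,099,456 / 1,000,000 = 62,238.099 MB

62,238.099 MB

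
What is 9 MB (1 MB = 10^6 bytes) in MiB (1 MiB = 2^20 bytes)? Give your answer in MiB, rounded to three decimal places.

8.583 MiB

9 MB = 9 × 10^6 bytes = 9,000,000 bytes
1 MiB = 1,048,576 bytes
9,000,000 / 1,048,576 = 8.583 MiB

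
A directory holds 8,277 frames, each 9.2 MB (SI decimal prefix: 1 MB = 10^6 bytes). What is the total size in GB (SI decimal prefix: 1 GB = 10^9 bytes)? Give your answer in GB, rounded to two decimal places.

Total = 8,277 × 9.2 MB = 76148.4 MB
= 76148.4 × 1,000,000 bytes = 76,148,400,000 bytes
1 GB = 1,000,000,000 bytes
76,148,400,000 / 1,000,000,000 = 76.15 GB

76.15 GB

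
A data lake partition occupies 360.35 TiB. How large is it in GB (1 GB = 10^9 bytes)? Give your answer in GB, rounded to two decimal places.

360.35 TiB = 360.35 × 2^40 bytes = 396,209,015,069,081.6 bytes
1 GB = 1,000,000,000 bytes
396,209,015,069,081.6 / 1,000,000,000 = 396,209.02 GB

396,209.02 GB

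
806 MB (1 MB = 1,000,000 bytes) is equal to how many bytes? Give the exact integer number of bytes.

806,000,000 bytes

806 × 1,000,000 = 806,000,000 bytes  (1 MB = 10^6 bytes)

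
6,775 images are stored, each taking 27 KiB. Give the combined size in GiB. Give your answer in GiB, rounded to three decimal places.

0.174 GiB

Total = 6,775 × 27 KiB = 182,925 KiB
= 182,925 × 1,024 bytes = 187,315,200 bytes
1 GiB = 1,073,741,824 bytes
187,315,200 / 1,073,741,824 = 0.174 GiB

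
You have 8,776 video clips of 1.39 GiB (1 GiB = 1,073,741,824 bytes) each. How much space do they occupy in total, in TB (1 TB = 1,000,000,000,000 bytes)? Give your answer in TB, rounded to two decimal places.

Total = 8,776 × 1.39 GiB = 12198.64 GiB
= 12198.64 × 1,073,741,824 bytes = 13,098,189,963,919.36 bytes
1 TB = 1,000,000,000,000 bytes
13,098,189,963,919.36 / 1,000,000,000,000 = 13.10 TB

13.10 TB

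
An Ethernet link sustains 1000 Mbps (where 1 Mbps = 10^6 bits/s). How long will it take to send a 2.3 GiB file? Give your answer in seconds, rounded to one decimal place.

2.3 GiB = 2,469,606,195.2 bytes = 19,756,849,561.6 bits
1000 Mbps = 1,000,000,000 bits/s
time = 19,756,849,561.6 / 1,000,000,000 = 19.8 s

19.8 seconds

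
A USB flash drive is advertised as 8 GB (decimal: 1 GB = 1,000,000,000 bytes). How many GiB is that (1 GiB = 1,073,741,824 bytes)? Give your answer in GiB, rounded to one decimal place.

8 GB × 1,000,000,000 bytes/GB = 8,000,000,000 bytes
1 GiB = 2^30 bytes = 1,073,741,824 bytes
8,000,000,000 / 1,073,741,824 = 7.5 GiB

7.5 GiB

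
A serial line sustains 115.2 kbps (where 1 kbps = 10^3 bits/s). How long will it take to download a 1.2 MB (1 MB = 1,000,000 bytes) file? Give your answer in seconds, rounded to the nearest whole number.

1.2 MB = 1,200,000 bytes = 9,600,000 bits
115.2 kbps = 115,200 bits/s
time = 9,600,000 / 115,200 = 83 s

83 seconds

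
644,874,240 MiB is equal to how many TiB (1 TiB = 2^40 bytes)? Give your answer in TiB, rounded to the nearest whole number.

644,874,240 MiB × 1,048,576 bytes/MiB = 676,199,651,082,240 bytes
1 TiB = 1,099,511,627,776 bytes
676,199,651,082,240 / 1,099,511,627,776 = 615 TiB

615 TiB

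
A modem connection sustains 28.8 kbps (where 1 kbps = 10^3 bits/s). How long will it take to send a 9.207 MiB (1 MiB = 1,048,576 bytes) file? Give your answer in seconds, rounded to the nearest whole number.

9.207 MiB = 9,654,239.232 bytes = 77,233,913.856 bits
28.8 kbps = 28,800 bits/s
time = 77,233,913.856 / 28,800 = 2,682 s

2,682 seconds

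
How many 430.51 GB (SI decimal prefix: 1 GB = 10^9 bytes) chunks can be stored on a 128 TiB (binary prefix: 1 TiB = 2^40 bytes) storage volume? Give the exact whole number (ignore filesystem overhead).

326

Capacity: 128 TiB = 140,737,488,355,328 bytes
Per item: 430.51 GB = 430,510,000,000 bytes
⌊140,737,488,355,328 / 430,510,000,000⌋ = 326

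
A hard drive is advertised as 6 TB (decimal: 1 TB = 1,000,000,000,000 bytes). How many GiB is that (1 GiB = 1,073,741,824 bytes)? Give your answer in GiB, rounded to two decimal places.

5,587.94 GiB

6 TB = 6 × 10^12 bytes = 6,000,000,000,000 bytes
1 GiB = 2^30 bytes = 1,073,741,824 bytes
6,000,000,000,000 / 1,073,741,824 = 5,587.94 GiB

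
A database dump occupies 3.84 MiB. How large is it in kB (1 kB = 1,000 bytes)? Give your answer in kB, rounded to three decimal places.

3.84 MiB × 1,048,576 bytes/MiB = 4,026,531.84 bytes
1 kB = 10^3 bytes = 1,000 bytes
4,026,531.84 / 1,000 = 4,026.532 kB

4,026.532 kB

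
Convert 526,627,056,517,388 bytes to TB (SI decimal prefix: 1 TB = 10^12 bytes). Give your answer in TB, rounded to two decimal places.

526,627,056,517,388 bytes given.
1 TB = 10^12 bytes = 1,000,000,000,000 bytes
526,627,056,517,388 / 1,000,000,000,000 = 526.63 TB

526.63 TB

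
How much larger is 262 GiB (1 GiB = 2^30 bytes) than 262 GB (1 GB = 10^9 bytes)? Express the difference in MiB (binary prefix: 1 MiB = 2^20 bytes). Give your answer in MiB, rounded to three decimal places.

18,425.329 MiB

262 GiB = 262 × 1,073,741,824 = 281,320,357,888 bytes
262 GB = 262 × 1,000,000,000 = 262,000,000,000 bytes
difference = 19,320,357,888 bytes
19,320,357,888 / 1,048,576 = 18,425.329 MiB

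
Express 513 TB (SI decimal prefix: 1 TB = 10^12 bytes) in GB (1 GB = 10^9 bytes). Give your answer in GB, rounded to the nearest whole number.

513 TB × 1,000,000,000,000 bytes/TB = 513,000,000,000,000 bytes
1 GB = 10^9 bytes = 1,000,000,000 bytes
513,000,000,000,000 / 1,000,000,000 = 513,000 GB

513,000 GB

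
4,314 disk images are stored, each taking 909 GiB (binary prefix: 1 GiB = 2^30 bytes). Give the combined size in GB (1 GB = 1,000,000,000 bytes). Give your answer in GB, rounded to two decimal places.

Total = 4,314 × 909 GiB = 3,921,426 GiB
= 3,921,426 × 1,073,741,824 bytes = 4,210,599,105,921,024 bytes
1 GB = 1,000,000,000 bytes
4,210,599,105,921,024 / 1,000,000,000 = 4,210,599.11 GB

4,210,599.11 GB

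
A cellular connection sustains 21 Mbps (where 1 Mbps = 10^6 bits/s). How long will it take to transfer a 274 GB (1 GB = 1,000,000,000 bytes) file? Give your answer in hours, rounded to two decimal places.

274 GB = 274,000,000,000 bytes = 2,192,000,000,000 bits
21 Mbps = 21,000,000 bits/s
time = 2,192,000,000,000 / 21,000,000 = 104,380.9524 s
104,380.9524 s / 3600 = 28.99 hours

28.99 hours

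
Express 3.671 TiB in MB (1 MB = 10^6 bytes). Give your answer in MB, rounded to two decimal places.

3.671 TiB = 3.671 × 2^40 bytes = 4,036,307,185,565.696 bytes
1 MB = 1,000,000 bytes
4,036,307,185,565.696 / 1,000,000 = 4,036,307.19 MB

4,036,307.19 MB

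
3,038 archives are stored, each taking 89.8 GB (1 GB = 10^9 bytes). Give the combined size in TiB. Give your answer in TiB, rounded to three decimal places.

Total = 3,038 × 89.8 GB = 272812.4 GB
= 272812.4 × 1,000,000,000 bytes = 272,812,400,000,000 bytes
1 TiB = 1,099,511,627,776 bytes
272,812,400,000,000 / 1,099,511,627,776 = 248.121 TiB

248.121 TiB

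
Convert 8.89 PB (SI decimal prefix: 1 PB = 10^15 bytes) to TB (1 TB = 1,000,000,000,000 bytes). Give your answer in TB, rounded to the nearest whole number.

8.89 PB = 8.89 × 10^15 bytes = 8,890,000,000,000,000 bytes
1 TB = 1,000,000,000,000 bytes
8,890,000,000,000,000 / 1,000,000,000,000 = 8,890 TB

8,890 TB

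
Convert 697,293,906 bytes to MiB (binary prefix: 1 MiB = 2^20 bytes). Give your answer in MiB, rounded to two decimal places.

697,293,906 bytes given.
1 MiB = 1,048,576 bytes
697,293,906 / 1,048,576 = 664.99 MiB

664.99 MiB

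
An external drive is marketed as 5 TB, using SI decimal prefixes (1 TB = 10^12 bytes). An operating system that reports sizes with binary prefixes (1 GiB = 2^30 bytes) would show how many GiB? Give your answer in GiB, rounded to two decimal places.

5 TB = 5 × 10^12 bytes = 5,000,000,000,000 bytes
1 GiB = 1,073,741,824 bytes
5,000,000,000,000 / 1,073,741,824 = 4,656.61 GiB

4,656.61 GiB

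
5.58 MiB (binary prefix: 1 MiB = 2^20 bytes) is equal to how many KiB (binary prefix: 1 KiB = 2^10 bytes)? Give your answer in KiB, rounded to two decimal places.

5,713.92 KiB

5.58 MiB × 1,048,576 bytes/MiB = 5,851,054.08 bytes
1 KiB = 2^10 bytes = 1,024 bytes
5,851,054.08 / 1,024 = 5,713.92 KiB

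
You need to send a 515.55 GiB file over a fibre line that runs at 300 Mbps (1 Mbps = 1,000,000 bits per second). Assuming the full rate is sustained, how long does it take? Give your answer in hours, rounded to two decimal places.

4.10 hours

515.55 GiB = 553,567,597,363.2 bytes = 4,428,540,778,905.6 bits
300 Mbps = 300,000,000 bits/s
time = 4,428,540,778,905.6 / 300,000,000 = 14,761.8026 s
14,761.8026 s / 3600 = 4.10 hours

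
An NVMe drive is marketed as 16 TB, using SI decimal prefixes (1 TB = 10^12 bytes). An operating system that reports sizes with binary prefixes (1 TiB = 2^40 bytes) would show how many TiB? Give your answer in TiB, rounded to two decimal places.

16 TB = 16 × 10^12 bytes = 16,000,000,000,000 bytes
1 TiB = 2^40 bytes = 1,099,511,627,776 bytes
16,000,000,000,000 / 1,099,511,627,776 = 14.55 TiB

14.55 TiB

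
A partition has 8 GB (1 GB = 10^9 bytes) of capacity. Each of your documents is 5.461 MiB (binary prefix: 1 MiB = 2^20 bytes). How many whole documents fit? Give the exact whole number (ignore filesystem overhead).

1,397

Capacity: 8 GB = 8,000,000,000 bytes
Per item: 5.461 MiB = 5,726,273.536 bytes
⌊8,000,000,000 / 5,726,273.536⌋ = 1,397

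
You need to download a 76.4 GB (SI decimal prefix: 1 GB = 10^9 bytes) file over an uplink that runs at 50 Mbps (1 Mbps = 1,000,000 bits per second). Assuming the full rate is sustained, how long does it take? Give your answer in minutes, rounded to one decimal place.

76.4 GB = 76,400,000,000 bytes = 611,200,000,000 bits
50 Mbps = 50,000,000 bits/s
time = 611,200,000,000 / 50,000,000 = 12,224.00 s
12,224.00 s / 60 = 203.7 minutes

203.7 minutes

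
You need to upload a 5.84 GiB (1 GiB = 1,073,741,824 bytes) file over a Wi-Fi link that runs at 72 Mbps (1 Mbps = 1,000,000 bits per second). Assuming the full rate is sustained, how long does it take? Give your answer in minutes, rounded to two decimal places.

5.84 GiB = 6,270,652,252.16 bytes = 50,165,218,017.28 bits
72 Mbps = 72,000,000 bits/s
time = 50,165,218,017.28 / 72,000,000 = 696.739 s
696.739 s / 60 = 11.61 minutes

11.61 minutes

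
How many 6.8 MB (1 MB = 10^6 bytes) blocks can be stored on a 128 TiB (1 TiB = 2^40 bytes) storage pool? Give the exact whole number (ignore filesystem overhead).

20,696,689

Capacity: 128 TiB = 140,737,488,355,328 bytes
Per item: 6.8 MB = 6,800,000 bytes
⌊140,737,488,355,328 / 6,800,000⌋ = 20,696,689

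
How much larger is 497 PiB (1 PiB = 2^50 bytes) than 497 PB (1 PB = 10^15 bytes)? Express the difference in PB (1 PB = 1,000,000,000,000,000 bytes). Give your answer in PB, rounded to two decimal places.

497 PiB = 497 × 1,125,899,906,842,624 = 559,572,253,700,784,128 bytes
497 PB = 497 × 1,000,000,000,000,000 = 497,000,000,000,000,000 bytes
difference = 62,572,253,700,784,128 bytes
62,572,253,700,784,128 / 1,000,000,000,000,000 = 62.57 PB

62.57 PB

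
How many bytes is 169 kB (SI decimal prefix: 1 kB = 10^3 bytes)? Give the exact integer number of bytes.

169 × 1,000 = 169,000 bytes  (1 kB = 10^3 bytes)

169,000 bytes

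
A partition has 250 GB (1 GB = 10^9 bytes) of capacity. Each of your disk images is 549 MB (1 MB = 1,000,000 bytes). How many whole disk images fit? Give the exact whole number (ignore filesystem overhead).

Capacity: 250 GB = 250,000,000,000 bytes
Per item: 549 MB = 549,000,000 bytes
⌊250,000,000,000 / 549,000,000⌋ = 455

455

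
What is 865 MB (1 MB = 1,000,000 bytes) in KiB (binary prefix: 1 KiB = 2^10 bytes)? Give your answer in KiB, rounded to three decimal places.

865 MB = 865 × 10^6 bytes = 865,000,000 bytes
1 KiB = 2^10 bytes = 1,024 bytes
865,000,000 / 1,024 = 844,726.563 KiB

844,726.563 KiB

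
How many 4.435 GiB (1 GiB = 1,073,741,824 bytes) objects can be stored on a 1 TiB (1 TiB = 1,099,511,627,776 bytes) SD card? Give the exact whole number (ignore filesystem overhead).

230

Capacity: 1 TiB = 1,099,511,627,776 bytes
Per item: 4.435 GiB = 4,762,044,989.44 bytes
⌊1,099,511,627,776 / 4,762,044,989.44⌋ = 230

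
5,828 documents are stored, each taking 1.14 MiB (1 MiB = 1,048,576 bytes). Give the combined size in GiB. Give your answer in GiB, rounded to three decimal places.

6.488 GiB

Total = 5,828 × 1.14 MiB = 6643.92 MiB
= 6643.92 × 1,048,576 bytes = 6,966,655,057.92 bytes
1 GiB = 1,073,741,824 bytes
6,966,655,057.92 / 1,073,741,824 = 6.488 GiB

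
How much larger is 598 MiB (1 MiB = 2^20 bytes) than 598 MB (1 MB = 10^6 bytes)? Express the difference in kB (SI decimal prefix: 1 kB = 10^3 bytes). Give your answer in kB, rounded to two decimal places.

29,048.45 kB

598 MiB = 598 × 1,048,576 = 627,048,448 bytes
598 MB = 598 × 1,000,000 = 598,000,000 bytes
difference = 29,048,448 bytes
29,048,448 / 1,000 = 29,048.45 kB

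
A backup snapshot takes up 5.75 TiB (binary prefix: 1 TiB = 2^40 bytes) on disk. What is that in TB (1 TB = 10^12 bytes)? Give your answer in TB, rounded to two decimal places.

5.75 TiB × 1,099,511,627,776 bytes/TiB = 6,322,191,859,712 bytes
1 TB = 1,000,000,000,000 bytes
6,322,191,859,712 / 1,000,000,000,000 = 6.32 TB

6.32 TB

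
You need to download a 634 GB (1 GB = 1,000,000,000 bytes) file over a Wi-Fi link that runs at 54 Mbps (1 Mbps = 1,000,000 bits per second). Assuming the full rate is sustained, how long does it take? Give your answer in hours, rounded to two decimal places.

26.09 hours

634 GB = 634,000,000,000 bytes = 5,072,000,000,000 bits
54 Mbps = 54,000,000 bits/s
time = 5,072,000,000,000 / 54,000,000 = 93,925.9259 s
93,925.9259 s / 3600 = 26.09 hours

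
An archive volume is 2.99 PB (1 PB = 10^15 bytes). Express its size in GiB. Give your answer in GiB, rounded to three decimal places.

2,784,654.498 GiB

2.99 PB = 2.99 × 10^15 bytes = 2,990,000,000,000,000 bytes
1 GiB = 2^30 bytes = 1,073,741,824 bytes
2,990,000,000,000,000 / 1,073,741,824 = 2,784,654.498 GiB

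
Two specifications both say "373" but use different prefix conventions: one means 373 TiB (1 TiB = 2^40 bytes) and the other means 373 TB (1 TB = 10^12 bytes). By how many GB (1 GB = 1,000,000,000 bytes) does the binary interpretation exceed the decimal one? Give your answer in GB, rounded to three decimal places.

37,117.837 GB

373 TiB = 373 × 1,099,511,627,776 = 410,117,837,160,448 bytes
373 TB = 373 × 1,000,000,000,000 = 373,000,000,000,000 bytes
difference = 37,117,837,160,448 bytes
37,117,837,160,448 / 1,000,000,000 = 37,117.837 GB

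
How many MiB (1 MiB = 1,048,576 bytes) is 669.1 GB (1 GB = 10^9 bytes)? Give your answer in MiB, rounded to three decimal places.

638,103.485 MiB

669.1 GB × 1,000,000,000 bytes/GB = 669,100,000,000 bytes
1 MiB = 2^20 bytes = 1,048,576 bytes
669,100,000,000 / 1,048,576 = 638,103.485 MiB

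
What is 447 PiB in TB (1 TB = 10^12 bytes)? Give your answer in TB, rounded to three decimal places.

503,277.258 TB

447 PiB = 447 × 2^50 bytes = 503,277,258,358,652,928 bytes
1 TB = 10^12 bytes = 1,000,000,000,000 bytes
503,277,258,358,652,928 / 1,000,000,000,000 = 503,277.258 TB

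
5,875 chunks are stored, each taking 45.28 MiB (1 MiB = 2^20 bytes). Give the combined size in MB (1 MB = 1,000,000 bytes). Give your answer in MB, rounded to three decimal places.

278,942.188 MB

Total = 5,875 × 45.28 MiB = 266,020 MiB
= 266,020 × 1,048,576 bytes = 278,942,187,520 bytes
1 MB = 1,000,000 bytes
278,942,187,520 / 1,000,000 = 278,942.188 MB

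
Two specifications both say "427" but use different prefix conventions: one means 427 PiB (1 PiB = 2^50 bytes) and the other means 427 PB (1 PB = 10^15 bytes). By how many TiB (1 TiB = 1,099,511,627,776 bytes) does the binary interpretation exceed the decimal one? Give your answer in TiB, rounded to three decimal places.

427 PiB = 427 × 1,125,899,906,842,624 = 480,759,260,221,800,448 bytes
427 PB = 427 × 1,000,000,000,000,000 = 427,000,000,000,000,000 bytes
difference = 53,759,260,221,800,448 bytes
53,759,260,221,800,448 / 1,099,511,627,776 = 48,893.762 TiB

48,893.762 TiB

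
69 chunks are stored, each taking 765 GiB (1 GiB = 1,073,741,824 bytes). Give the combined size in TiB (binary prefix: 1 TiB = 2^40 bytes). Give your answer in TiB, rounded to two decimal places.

51.55 TiB

Total = 69 × 765 GiB = 52,785 GiB
= 52,785 × 1,073,741,824 bytes = 56,677,462,179,840 bytes
1 TiB = 1,099,511,627,776 bytes
56,677,462,179,840 / 1,099,511,627,776 = 51.55 TiB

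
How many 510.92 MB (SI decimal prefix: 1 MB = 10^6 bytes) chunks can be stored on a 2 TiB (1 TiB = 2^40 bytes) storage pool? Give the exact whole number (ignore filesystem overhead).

4,304

Capacity: 2 TiB = 2,199,023,255,552 bytes
Per item: 510.92 MB = 510,920,000 bytes
⌊2,199,023,255,552 / 510,920,000⌋ = 4,304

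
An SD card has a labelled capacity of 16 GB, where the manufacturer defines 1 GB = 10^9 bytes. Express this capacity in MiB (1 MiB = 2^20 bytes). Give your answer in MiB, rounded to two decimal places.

16 GB × 1,000,000,000 bytes/GB = 16,000,000,000 bytes
1 MiB = 2^20 bytes = 1,048,576 bytes
16,000,000,000 / 1,048,576 = 15,258.79 MiB

15,258.79 MiB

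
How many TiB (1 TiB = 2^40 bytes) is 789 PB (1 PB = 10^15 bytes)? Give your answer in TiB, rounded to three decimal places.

789 PB = 789 × 10^15 bytes = 789,000,000,000,000,000 bytes
1 TiB = 2^40 bytes = 1,099,511,627,776 bytes
789,000,000,000,000,000 / 1,099,511,627,776 = 717,591.320 TiB

717,591.320 TiB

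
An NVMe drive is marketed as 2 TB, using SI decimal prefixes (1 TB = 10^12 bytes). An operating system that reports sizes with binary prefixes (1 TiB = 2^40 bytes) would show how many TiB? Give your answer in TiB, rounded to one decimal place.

2 TB × 1,000,000,000,000 bytes/TB = 2,000,000,000,000 bytes
1 TiB = 2^40 bytes = 1,099,511,627,776 bytes
2,000,000,000,000 / 1,099,511,627,776 = 1.8 TiB

1.8 TiB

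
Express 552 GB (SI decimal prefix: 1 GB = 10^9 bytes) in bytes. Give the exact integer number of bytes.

552,000,000,000 bytes

552 × 1,000,000,000 = 552,000,000,000 bytes  (1 GB = 10^9 bytes)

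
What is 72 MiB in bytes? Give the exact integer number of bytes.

75,497,472 bytes

72 × 1,048,576 = 75,497,472 bytes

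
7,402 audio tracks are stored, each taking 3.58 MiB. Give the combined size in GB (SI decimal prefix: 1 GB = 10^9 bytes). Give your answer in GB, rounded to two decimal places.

27.79 GB

Total = 7,402 × 3.58 MiB = 26499.16 MiB
= 26499.16 × 1,048,576 bytes = 27,786,383,196.16 bytes
1 GB = 1,000,000,000 bytes
27,786,383,196.16 / 1,000,000,000 = 27.79 GB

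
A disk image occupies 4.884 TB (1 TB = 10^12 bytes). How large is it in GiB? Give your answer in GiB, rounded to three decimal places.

4,548.579 GiB

4.884 TB = 4.884 × 10^12 bytes = 4,884,000,000,000 bytes
1 GiB = 2^30 bytes = 1,073,741,824 bytes
4,884,000,000,000 / 1,073,741,824 = 4,548.579 GiB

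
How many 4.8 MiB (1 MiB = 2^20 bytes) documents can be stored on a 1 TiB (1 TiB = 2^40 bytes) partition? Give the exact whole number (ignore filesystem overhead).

218,453

Capacity: 1 TiB = 1,099,511,627,776 bytes
Per item: 4.8 MiB = 5,033,164.8 bytes
⌊1,099,511,627,776 / 5,033,164.8⌋ = 218,453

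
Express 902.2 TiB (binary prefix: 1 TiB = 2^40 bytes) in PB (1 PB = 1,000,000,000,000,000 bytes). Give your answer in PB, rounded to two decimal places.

902.2 TiB = 902.2 × 2^40 bytes = 991,979,390,579,507.2 bytes
1 PB = 10^15 bytes = 1,000,000,000,000,000 bytes
991,979,390,579,507.2 / 1,000,000,000,000,000 = 0.99 PB

0.99 PB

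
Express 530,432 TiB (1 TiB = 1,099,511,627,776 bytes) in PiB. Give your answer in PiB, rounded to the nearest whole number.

530,432 TiB × 1,099,511,627,776 bytes/TiB = 583,216,151,744,479,232 bytes
1 PiB = 1,125,899,906,842,624 bytes
583,216,151,744,479,232 / 1,125,899,906,842,624 = 518 PiB

518 PiB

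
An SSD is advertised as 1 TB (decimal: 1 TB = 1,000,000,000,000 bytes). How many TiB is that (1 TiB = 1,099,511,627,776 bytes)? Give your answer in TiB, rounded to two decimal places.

1 TB × 1,000,000,000,000 bytes/TB = 1,000,000,000,000 bytes
1 TiB = 1,099,511,627,776 bytes
1,000,000,000,000 / 1,099,511,627,776 = 0.91 TiB

0.91 TiB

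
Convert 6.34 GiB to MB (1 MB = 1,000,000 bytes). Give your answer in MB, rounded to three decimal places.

6.34 GiB = 6.34 × 2^30 bytes = 6,807,523,164.16 bytes
1 MB = 1,000,000 bytes
6,807,523,164.16 / 1,000,000 = 6,807.523 MB

6,807.523 MB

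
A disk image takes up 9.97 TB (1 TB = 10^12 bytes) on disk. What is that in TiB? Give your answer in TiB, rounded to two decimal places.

9.97 TB = 9.97 × 10^12 bytes = 9,970,000,000,000 bytes
1 TiB = 2^40 bytes = 1,099,511,627,776 bytes
9,970,000,000,000 / 1,099,511,627,776 = 9.07 TiB

9.07 TiB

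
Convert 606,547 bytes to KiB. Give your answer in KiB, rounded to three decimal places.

606,547 bytes given.
1 KiB = 2^10 bytes = 1,024 bytes
606,547 / 1,024 = 592.331 KiB

592.331 KiB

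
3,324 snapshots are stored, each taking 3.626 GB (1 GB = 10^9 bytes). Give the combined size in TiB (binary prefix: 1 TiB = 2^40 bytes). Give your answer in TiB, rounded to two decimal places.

10.96 TiB

Total = 3,324 × 3.626 GB = 12052.824 GB
= 12052.824 × 1,000,000,000 bytes = 12,052,824,000,000 bytes
1 TiB = 1,099,511,627,776 bytes
12,052,824,000,000 / 1,099,511,627,776 = 10.96 TiB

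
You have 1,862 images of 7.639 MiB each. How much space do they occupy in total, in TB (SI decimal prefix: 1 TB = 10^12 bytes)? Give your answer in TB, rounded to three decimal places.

Total = 1,862 × 7.639 MiB = 14223.818 MiB
= 14223.818 × 1,048,576 bytes = 14,914,754,183.168 bytes
1 TB = 1,000,000,000,000 bytes
14,914,754,183.168 / 1,000,000,000,000 = 0.015 TB

0.015 TB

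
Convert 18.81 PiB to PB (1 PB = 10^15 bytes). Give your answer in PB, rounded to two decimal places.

18.81 PiB = 18.81 × 2^50 bytes = 21,178,177,247,709,757.44 bytes
1 PB = 1,000,000,000,000,000 bytes
21,178,177,247,709,757.44 / 1,000,000,000,000,000 = 21.18 PB

21.18 PB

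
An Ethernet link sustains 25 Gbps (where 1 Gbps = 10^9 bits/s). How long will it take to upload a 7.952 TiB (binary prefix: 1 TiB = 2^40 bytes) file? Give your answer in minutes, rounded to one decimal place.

46.6 minutes

7.952 TiB = 8,743,316,464,074.752 bytes = 69,946,531,712,598.016 bits
25 Gbps = 25,000,000,000 bits/s
time = 69,946,531,712,598.016 / 25,000,000,000 = 2,797.86 s
2,797.86 s / 60 = 46.6 minutes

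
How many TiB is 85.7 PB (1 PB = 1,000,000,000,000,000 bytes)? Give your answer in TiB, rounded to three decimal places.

85.7 PB × 1,000,000,000,000,000 bytes/PB = 85,700,000,000,000,000 bytes
1 TiB = 2^40 bytes = 1,099,511,627,776 bytes
85,700,000,000,000,000 / 1,099,511,627,776 = 77,943.696 TiB

77,943.696 TiB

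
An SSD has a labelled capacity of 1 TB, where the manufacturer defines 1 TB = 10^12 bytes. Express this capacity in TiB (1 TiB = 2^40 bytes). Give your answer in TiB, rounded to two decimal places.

0.91 TiB

1 TB × 1,000,000,000,000 bytes/TB = 1,000,000,000,000 bytes
1 TiB = 2^40 bytes = 1,099,511,627,776 bytes
1,000,000,000,000 / 1,099,511,627,776 = 0.91 TiB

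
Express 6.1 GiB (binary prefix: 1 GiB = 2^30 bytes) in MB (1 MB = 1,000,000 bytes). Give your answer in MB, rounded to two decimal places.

6.1 GiB = 6.1 × 2^30 bytes = 6,549,825,126.4 bytes
1 MB = 10^6 bytes = 1,000,000 bytes
6,549,825,126.4 / 1,000,000 = 6,549.83 MB

6,549.83 MB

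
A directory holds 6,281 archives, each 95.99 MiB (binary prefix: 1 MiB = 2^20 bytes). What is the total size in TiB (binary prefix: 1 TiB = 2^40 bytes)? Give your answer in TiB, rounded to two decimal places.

Total = 6,281 × 95.99 MiB = 602913.19 MiB
= 602913.19 × 1,048,576 bytes = 632,200,301,117.44 bytes
1 TiB = 1,099,511,627,776 bytes
632,200,301,117.44 / 1,099,511,627,776 = 0.57 TiB

0.57 TiB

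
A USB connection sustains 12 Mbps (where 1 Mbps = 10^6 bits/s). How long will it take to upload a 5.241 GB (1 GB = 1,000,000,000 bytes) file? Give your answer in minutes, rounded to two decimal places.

5.241 GB = 5,241,000,000 bytes = 41,928,000,000 bits
12 Mbps = 12,000,000 bits/s
time = 41,928,000,000 / 12,000,000 = 3,494.000 s
3,494.000 s / 60 = 58.23 minutes

58.23 minutes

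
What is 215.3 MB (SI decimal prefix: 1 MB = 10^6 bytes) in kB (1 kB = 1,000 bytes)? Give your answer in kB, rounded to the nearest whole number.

215,300 kB

215.3 MB × 1,000,000 bytes/MB = 215,300,000 bytes
1 kB = 1,000 bytes
215,300,000 / 1,000 = 215,300 kB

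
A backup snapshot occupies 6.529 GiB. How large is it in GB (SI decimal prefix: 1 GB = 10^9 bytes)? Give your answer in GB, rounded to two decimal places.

6.529 GiB = 6.529 × 2^30 bytes = 7,010,460,368.896 bytes
1 GB = 10^9 bytes = 1,000,000,000 bytes
7,010,460,368.896 / 1,000,000,000 = 7.01 GB

7.01 GB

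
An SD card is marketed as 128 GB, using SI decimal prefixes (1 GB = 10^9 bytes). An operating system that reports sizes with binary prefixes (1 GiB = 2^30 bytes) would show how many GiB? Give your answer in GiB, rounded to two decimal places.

128 GB = 128 × 10^9 bytes = 128,000,000,000 bytes
1 GiB = 2^30 bytes = 1,073,741,824 bytes
128,000,000,000 / 1,073,741,824 = 119.21 GiB

119.21 GiB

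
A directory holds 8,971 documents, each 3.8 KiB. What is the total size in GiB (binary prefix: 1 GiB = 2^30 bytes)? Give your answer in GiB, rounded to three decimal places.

0.033 GiB

Total = 8,971 × 3.8 KiB = 34089.8 KiB
= 34089.8 × 1,024 bytes = 34,907,955.2 bytes
1 GiB = 1,073,741,824 bytes
34,907,955.2 / 1,073,741,824 = 0.033 GiB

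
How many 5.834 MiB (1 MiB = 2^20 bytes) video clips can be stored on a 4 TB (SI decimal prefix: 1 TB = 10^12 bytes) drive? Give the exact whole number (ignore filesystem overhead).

653,873

Capacity: 4 TB = 4,000,000,000,000 bytes
Per item: 5.834 MiB = 6,117,392.384 bytes
⌊4,000,000,000,000 / 6,117,392.384⌋ = 653,873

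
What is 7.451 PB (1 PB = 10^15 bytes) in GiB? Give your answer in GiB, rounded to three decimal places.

6,939,284.503 GiB

7.451 PB = 7.451 × 10^15 bytes = 7,451,000,000,000,000 bytes
1 GiB = 1,073,741,824 bytes
7,451,000,000,000,000 / 1,073,741,824 = 6,939,284.503 GiB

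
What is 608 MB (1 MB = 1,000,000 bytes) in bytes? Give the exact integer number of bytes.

608 × 1,000,000 = 608,000,000 bytes  (1 MB = 10^6 bytes)

608,000,000 bytes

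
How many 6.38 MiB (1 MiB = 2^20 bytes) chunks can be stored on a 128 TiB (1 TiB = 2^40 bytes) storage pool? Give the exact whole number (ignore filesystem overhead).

21,037,261

Capacity: 128 TiB = 140,737,488,355,328 bytes
Per item: 6.38 MiB = 6,689,914.88 bytes
⌊140,737,488,355,328 / 6,689,914.88⌋ = 21,037,261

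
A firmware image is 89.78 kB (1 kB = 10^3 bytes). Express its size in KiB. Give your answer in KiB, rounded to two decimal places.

87.68 KiB

89.78 kB = 89.78 × 10^3 bytes = 89,780 bytes
1 KiB = 1,024 bytes
89,780 / 1,024 = 87.68 KiB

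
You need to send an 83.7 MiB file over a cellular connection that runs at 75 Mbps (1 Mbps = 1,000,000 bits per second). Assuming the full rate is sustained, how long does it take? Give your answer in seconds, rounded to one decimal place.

9.4 seconds

83.7 MiB = 87,765,811.2 bytes = 702,126,489.6 bits
75 Mbps = 75,000,000 bits/s
time = 702,126,489.6 / 75,000,000 = 9.4 s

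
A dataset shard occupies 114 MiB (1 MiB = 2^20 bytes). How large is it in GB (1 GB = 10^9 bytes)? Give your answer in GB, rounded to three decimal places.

114 MiB × 1,048,576 bytes/MiB = 119,537,664 bytes
1 GB = 10^9 bytes = 1,000,000,000 bytes
119,537,664 / 1,000,000,000 = 0.120 GB

0.120 GB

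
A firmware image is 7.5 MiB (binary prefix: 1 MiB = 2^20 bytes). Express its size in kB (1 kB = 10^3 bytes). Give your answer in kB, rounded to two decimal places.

7.5 MiB = 7.5 × 2^20 bytes = 7,864,320 bytes
1 kB = 1,000 bytes
7,864,320 / 1,000 = 7,864.32 kB

7,864.32 kB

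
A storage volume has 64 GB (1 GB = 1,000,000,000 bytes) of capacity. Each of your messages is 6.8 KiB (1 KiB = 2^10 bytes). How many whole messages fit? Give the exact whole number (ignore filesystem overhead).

Capacity: 64 GB = 64,000,000,000 bytes
Per item: 6.8 KiB = 6,963.2 bytes
⌊64,000,000,000 / 6,963.2⌋ = 9,191,176

9,191,176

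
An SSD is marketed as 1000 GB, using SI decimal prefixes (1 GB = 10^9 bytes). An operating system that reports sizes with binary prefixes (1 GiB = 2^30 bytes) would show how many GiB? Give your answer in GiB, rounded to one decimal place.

931.3 GiB

1000 GB × 1,000,000,000 bytes/GB = 1,000,000,000,000 bytes
1 GiB = 1,073,741,824 bytes
1,000,000,000,000 / 1,073,741,824 = 931.3 GiB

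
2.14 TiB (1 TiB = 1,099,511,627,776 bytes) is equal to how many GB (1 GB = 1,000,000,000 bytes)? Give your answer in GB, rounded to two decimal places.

2.14 TiB = 2.14 × 2^40 bytes = 2,352,954,883,440.64 bytes
1 GB = 10^9 bytes = 1,000,000,000 bytes
2,352,954,883,440.64 / 1,000,000,000 = 2,352.95 GB

2,352.95 GB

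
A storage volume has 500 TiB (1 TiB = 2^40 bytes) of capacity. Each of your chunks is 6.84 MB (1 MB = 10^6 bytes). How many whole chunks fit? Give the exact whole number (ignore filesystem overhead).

Capacity: 500 TiB = 549,755,813,888,000 bytes
Per item: 6.84 MB = 6,840,000 bytes
⌊549,755,813,888,000 / 6,840,000⌋ = 80,373,657

80,373,657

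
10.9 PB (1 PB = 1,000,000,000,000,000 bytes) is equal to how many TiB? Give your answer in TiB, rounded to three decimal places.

9,913.492 TiB

10.9 PB × 1,000,000,000,000,000 bytes/PB = 10,900,000,000,000,000 bytes
1 TiB = 2^40 bytes = 1,099,511,627,776 bytes
10,900,000,000,000,000 / 1,099,511,627,776 = 9,913.492 TiB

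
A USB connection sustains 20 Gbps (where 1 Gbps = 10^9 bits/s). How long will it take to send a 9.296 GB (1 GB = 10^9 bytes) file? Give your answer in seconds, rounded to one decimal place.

9.296 GB = 9,296,000,000 bytes = 74,368,000,000 bits
20 Gbps = 20,000,000,000 bits/s
time = 74,368,000,000 / 20,000,000,000 = 3.7 s

3.7 seconds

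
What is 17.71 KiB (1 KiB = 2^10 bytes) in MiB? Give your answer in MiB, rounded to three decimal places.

17.71 KiB × 1,024 bytes/KiB = 18,135.04 bytes
1 MiB = 1,048,576 bytes
18,135.04 / 1,048,576 = 0.017 MiB

0.017 MiB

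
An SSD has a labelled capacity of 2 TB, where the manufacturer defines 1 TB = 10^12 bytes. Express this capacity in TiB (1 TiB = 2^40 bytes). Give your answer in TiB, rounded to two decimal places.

1.82 TiB

2 TB = 2 × 10^12 bytes = 2,000,000,000,000 bytes
1 TiB = 1,099,511,627,776 bytes
2,000,000,000,000 / 1,099,511,627,776 = 1.82 TiB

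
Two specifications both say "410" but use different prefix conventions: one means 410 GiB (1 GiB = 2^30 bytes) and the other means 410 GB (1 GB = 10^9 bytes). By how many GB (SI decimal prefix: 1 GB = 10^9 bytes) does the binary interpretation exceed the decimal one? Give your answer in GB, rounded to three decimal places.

410 GiB = 410 × 1,073,741,824 = 440,234,147,840 bytes
410 GB = 410 × 1,000,000,000 = 410,000,000,000 bytes
difference = 30,234,147,840 bytes
30,234,147,840 / 1,000,000,000 = 30.234 GB

30.234 GB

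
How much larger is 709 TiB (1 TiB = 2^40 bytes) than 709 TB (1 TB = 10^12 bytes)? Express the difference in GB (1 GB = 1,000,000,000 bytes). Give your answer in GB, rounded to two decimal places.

70,553.74 GB

709 TiB = 709 × 1,099,511,627,776 = 779,553,744,093,184 bytes
709 TB = 709 × 1,000,000,000,000 = 709,000,000,000,000 bytes
difference = 70,553,744,093,184 bytes
70,553,744,093,184 / 1,000,000,000 = 70,553.74 GB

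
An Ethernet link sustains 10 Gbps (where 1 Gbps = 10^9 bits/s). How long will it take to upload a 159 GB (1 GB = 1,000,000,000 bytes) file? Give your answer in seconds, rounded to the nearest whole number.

127 seconds

159 GB = 159,000,000,000 bytes = 1,272,000,000,000 bits
10 Gbps = 10,000,000,000 bits/s
time = 1,272,000,000,000 / 10,000,000,000 = 127 s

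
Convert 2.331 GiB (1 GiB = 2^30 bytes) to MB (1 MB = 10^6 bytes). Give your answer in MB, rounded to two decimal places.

2.331 GiB × 1,073,741,824 bytes/GiB = 2,502,892,191.744 bytes
1 MB = 10^6 bytes = 1,000,000 bytes
2,502,892,191.744 / 1,000,000 = 2,502.89 MB

2,502.89 MB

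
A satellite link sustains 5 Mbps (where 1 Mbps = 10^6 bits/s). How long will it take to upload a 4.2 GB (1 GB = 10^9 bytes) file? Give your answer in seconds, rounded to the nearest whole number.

4.2 GB = 4,200,000,000 bytes = 33,600,000,000 bits
5 Mbps = 5,000,000 bits/s
time = 33,600,000,000 / 5,000,000 = 6,720 s

6,720 seconds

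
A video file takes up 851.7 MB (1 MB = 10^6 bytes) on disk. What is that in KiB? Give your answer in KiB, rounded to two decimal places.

851.7 MB × 1,000,000 bytes/MB = 851,700,000 bytes
1 KiB = 2^10 bytes = 1,024 bytes
851,700,000 / 1,024 = 831,738.28 KiB

831,738.28 KiB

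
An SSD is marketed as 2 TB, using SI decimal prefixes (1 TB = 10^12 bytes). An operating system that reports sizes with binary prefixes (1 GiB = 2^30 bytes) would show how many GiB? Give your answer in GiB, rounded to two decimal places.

2 TB = 2 × 10^12 bytes = 2,000,000,000,000 bytes
1 GiB = 1,073,741,824 bytes
2,000,000,000,000 / 1,073,741,824 = 1,862.65 GiB

1,862.65 GiB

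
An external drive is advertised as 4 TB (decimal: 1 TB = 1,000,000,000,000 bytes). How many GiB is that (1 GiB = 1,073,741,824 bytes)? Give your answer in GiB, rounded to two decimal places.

3,725.29 GiB

4 TB × 1,000,000,000,000 bytes/TB = 4,000,000,000,000 bytes
1 GiB = 1,073,741,824 bytes
4,000,000,000,000 / 1,073,741,824 = 3,725.29 GiB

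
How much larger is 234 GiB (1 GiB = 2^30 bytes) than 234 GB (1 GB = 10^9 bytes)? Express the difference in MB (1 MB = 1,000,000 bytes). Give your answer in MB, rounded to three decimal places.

234 GiB = 234 × 1,073,741,824 = 251,255,586,816 bytes
234 GB = 234 × 1,000,000,000 = 234,000,000,000 bytes
difference = 17,255,586,816 bytes
17,255,586,816 / 1,000,000 = 17,255.587 MB

17,255.587 MB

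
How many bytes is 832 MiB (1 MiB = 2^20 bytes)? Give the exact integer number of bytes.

832 × 1,048,576 = 872,415,232 bytes  (1 MiB = 2^20 bytes)

872,415,232 bytes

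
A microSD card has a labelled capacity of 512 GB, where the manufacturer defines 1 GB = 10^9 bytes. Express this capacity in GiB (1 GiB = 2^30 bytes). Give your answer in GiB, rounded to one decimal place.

512 GB = 512 × 10^9 bytes = 512,000,000,000 bytes
1 GiB = 1,073,741,824 bytes
512,000,000,000 / 1,073,741,824 = 476.8 GiB

476.8 GiB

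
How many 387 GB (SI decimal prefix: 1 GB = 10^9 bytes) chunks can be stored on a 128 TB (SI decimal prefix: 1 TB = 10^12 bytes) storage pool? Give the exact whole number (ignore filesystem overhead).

Capacity: 128 TB = 128,000,000,000,000 bytes
Per item: 387 GB = 387,000,000,000 bytes
⌊128,000,000,000,000 / 387,000,000,000⌋ = 330

330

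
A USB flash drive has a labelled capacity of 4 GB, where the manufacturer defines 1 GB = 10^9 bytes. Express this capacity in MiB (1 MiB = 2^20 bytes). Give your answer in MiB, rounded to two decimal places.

3,814.70 MiB

4 GB = 4 × 10^9 bytes = 4,000,000,000 bytes
1 MiB = 1,048,576 bytes
4,000,000,000 / 1,048,576 = 3,814.70 MiB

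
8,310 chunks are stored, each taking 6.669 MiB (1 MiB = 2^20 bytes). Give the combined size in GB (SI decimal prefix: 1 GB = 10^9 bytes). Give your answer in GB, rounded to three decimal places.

58.111 GB

Total = 8,310 × 6.669 MiB = 55419.39 MiB
= 55419.39 × 1,048,576 bytes = 58,111,442,288.64 bytes
1 GB = 1,000,000,000 bytes
58,111,442,288.64 / 1,000,000,000 = 58.111 GB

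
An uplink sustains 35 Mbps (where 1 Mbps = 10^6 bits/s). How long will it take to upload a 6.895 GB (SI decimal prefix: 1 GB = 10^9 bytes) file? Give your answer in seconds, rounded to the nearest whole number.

1,576 seconds

6.895 GB = 6,895,000,000 bytes = 55,160,000,000 bits
35 Mbps = 35,000,000 bits/s
time = 55,160,000,000 / 35,000,000 = 1,576 s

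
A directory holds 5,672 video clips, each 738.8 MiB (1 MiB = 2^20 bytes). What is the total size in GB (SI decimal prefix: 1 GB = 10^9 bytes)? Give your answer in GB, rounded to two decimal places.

Total = 5,672 × 738.8 MiB = 4190473.6 MiB
= 4190473.6 × 1,048,576 bytes = 4,394,030,045,593.6 bytes
1 GB = 1,000,000,000 bytes
4,394,030,045,593.6 / 1,000,000,000 = 4,394.03 GB

4,394.03 GB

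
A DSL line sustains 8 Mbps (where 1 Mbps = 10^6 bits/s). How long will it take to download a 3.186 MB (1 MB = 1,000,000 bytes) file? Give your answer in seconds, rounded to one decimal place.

3.186 MB = 3,186,000 bytes = 25,488,000 bits
8 Mbps = 8,000,000 bits/s
time = 25,488,000 / 8,000,000 = 3.2 s

3.2 seconds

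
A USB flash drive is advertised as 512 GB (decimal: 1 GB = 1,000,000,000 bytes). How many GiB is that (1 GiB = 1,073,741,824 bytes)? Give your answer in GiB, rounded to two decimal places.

476.84 GiB

512 GB × 1,000,000,000 bytes/GB = 512,000,000,000 bytes
1 GiB = 2^30 bytes = 1,073,741,824 bytes
512,000,000,000 / 1,073,741,824 = 476.84 GiB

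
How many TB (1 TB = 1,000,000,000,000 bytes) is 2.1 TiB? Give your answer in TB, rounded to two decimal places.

2.31 TB

2.1 TiB × 1,099,511,627,776 bytes/TiB = 2,308,974,418,329.6 bytes
1 TB = 10^12 bytes = 1,000,000,000,000 bytes
2,308,974,418,329.6 / 1,000,000,000,000 = 2.31 TB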